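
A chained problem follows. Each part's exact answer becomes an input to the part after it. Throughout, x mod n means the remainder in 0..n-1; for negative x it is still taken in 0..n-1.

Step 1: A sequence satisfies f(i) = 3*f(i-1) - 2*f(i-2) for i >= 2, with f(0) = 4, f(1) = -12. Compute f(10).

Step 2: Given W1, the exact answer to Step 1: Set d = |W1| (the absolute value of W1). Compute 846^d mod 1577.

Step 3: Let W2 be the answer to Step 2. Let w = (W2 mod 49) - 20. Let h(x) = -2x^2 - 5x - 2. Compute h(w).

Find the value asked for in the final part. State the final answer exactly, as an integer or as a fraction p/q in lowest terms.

Step 1: f(2) = 3*(-12) - 2*(4) = -44; iterating: f(2)=-44, f(3)=-108, f(4)=-236, f(5)=-492, f(6)=-1004, f(7)=-2028, f(8)=-4076, f(9)=-8172, f(10)=-16364; answer -16364
Step 2: W1 = -16364; d = 16364; squarings mod 1577: 846^1=846, 846^2=1335, 846^4=215, 846^8=492, 846^16=783, 846^32=1213, 846^64=28, 846^128=784, 846^256=1203, 846^512=1100, 846^1024=441, 846^2048=510, 846^4096=1472, 846^8192=1563; 846^16364 = 846^4 * 846^8 * 846^32 * 846^64 * 846^128 * 846^256 * 846^512 * 846^1024 * 846^2048 * 846^4096 * 846^8192 = 784 (mod 1577); answer 784
Step 3: W2 = 784; w = -20; -2*(-20)^2 - 5*(-20)^1 - 2 = (-800) + (100) + (-2) = -702; answer -702

-702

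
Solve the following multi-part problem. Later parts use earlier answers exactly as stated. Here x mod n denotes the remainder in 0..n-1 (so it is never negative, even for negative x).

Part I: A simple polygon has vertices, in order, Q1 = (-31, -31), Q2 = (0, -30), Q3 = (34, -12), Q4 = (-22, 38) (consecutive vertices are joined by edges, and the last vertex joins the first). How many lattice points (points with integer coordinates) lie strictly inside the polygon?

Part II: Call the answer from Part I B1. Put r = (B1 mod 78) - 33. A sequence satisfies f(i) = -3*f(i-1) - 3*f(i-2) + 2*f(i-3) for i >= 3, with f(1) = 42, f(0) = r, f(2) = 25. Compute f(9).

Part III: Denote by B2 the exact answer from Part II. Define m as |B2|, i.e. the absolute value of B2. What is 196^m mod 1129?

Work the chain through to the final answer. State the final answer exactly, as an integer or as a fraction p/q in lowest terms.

Part I: cross terms: (-31*-30 - 0*-31)=930, (0*-12 - 34*-30)=1020, (34*38 - -22*-12)=1028, (-22*-31 - -31*38)=1860; twice the area = |4838| = 4838; area = 2419; boundary points = 1 + 2 + 2 + 3 = 8; strictly interior points = area - boundary/2 + 1 = 2416; answer 2416
Part II: B1 = 2416; r = 43; f(3) = -3*(25) - 3*(42) + 2*(43) = -115; iterating: f(3)=-115, f(4)=354, f(5)=-667, f(6)=709, f(7)=582, f(8)=-5207, f(9)=15293; answer 15293
Part III: B2 = 15293; m = 15293; squarings mod 1129: 196^1=196, 196^2=30, 196^4=900, 196^8=507, 196^16=766, 196^32=805, 196^64=1108, 196^128=441, 196^256=293, 196^512=45, 196^1024=896, 196^2048=97, 196^4096=377, 196^8192=1004; 196^15293 = 196^1 * 196^4 * 196^8 * 196^16 * 196^32 * 196^128 * 196^256 * 196^512 * 196^2048 * 196^4096 * 196^8192 = 400 (mod 1129); answer 400

400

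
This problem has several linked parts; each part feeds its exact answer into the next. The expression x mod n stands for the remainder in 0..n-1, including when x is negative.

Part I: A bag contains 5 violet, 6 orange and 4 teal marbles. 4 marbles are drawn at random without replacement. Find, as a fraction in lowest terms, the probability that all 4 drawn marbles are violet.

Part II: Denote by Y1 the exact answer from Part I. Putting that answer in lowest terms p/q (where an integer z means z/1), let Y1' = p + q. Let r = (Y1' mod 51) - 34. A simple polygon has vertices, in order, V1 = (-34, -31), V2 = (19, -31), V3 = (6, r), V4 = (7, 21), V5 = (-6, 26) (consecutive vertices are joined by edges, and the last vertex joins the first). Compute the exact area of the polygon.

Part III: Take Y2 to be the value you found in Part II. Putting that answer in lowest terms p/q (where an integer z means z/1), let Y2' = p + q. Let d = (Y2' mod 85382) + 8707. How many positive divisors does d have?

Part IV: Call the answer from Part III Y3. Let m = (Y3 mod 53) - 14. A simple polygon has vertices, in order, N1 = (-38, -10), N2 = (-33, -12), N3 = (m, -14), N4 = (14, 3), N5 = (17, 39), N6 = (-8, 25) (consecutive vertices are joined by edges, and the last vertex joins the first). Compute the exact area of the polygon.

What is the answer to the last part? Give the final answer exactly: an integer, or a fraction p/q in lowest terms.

Part I: total draws C(15,4) = 1365; favorable C(5,4) = 5; P = 1/273; answer 1/273
Part II: Y1 = 1/273; threaded value p + q = 274; r = -15; cross terms: (-34*-31 - 19*-31)=1643, (19*-15 - 6*-31)=-99, (6*21 - 7*-15)=231, (7*26 - -6*21)=308, (-6*-31 - -34*26)=1070; twice the area = |3153| = 3153; area = 3153/2; answer 3153/2
Part III: Y2 = 3153/2; threaded value p + q = 3155; d = 11862; 11862 = 2 * 3^2 * 659; number of divisors = (1+1) * (2+1) * (1+1) = 12; answer 12
Part IV: Y3 = 12; m = -2; cross terms: (-38*-12 - -33*-10)=126, (-33*-14 - -2*-12)=438, (-2*3 - 14*-14)=190, (14*39 - 17*3)=495, (17*25 - -8*39)=737, (-8*-10 - -38*25)=1030; twice the area = |3016| = 3016; area = 1508; answer 1508

1508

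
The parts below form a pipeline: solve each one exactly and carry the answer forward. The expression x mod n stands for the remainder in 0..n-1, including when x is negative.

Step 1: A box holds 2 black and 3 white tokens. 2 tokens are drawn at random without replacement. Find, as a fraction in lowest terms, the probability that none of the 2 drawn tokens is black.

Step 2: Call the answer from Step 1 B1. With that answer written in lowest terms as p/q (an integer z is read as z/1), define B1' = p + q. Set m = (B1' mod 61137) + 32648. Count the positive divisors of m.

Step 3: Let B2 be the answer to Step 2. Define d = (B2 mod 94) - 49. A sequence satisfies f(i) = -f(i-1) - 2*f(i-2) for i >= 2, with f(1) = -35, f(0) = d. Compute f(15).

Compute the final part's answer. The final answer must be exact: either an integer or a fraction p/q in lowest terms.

Step 1: total draws C(5,2) = 10; favorable C(3,2) = 3; P = 3/10; answer 3/10
Step 2: B1 = 3/10; threaded value p + q = 13; m = 32661; 32661 = 3^2 * 19 * 191; number of divisors = (2+1) * (1+1) * (1+1) = 12; answer 12
Step 3: B2 = 12; d = -37; f(2) = -1*(-35) - 2*(-37) = 109; iterating: f(2)=109, f(3)=-39, f(4)=-179, f(5)=257, f(6)=101, f(7)=-615, f(8)=413, f(9)=817, f(10)=-1643, f(11)=9, f(12)=3277, f(13)=-3295, f(14)=-3259, f(15)=9849; answer 9849

9849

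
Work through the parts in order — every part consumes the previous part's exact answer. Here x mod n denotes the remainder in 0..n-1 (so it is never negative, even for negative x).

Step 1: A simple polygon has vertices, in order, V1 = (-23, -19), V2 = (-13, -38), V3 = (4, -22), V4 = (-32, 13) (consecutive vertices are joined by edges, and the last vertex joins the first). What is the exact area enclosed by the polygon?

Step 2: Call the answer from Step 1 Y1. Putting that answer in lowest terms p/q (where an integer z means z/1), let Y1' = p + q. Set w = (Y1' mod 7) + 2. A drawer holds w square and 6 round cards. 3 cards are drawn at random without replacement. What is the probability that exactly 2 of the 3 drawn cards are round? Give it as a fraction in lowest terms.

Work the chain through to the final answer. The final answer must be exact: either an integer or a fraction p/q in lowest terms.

5/11

Step 1: cross terms: (-23*-38 - -13*-19)=627, (-13*-22 - 4*-38)=438, (4*13 - -32*-22)=-652, (-32*-19 - -23*13)=907; twice the area = |1320| = 1320; area = 660; answer 660
Step 2: Y1 = 660; threaded value p + q = 661; w = 5; total draws C(11,3) = 165; favorable C(6,2)*C(5,1) = 75; P = 5/11; answer 5/11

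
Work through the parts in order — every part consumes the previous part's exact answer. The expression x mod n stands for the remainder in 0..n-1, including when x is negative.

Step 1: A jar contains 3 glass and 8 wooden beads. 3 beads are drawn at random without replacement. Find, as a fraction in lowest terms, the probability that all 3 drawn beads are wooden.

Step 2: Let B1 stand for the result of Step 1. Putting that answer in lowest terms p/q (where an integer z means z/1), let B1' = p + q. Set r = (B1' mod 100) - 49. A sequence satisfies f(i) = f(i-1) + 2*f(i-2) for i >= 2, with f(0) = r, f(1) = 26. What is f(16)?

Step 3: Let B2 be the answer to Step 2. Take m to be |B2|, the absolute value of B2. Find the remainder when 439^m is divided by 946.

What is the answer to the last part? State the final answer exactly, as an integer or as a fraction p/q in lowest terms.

Step 1: total draws C(11,3) = 165; favorable C(8,3) = 56; P = 56/165; answer 56/165
Step 2: B1 = 56/165; threaded value p + q = 221; r = -28; f(2) = 1*(26) + 2*(-28) = -30; iterating: f(2)=-30, f(3)=22, f(4)=-38, f(5)=6, f(6)=-70, f(7)=-58, f(8)=-198, f(9)=-314, f(10)=-710, f(11)=-1338, f(12)=-2758, f(13)=-5434, f(14)=-10950, f(15)=-21818, f(16)=-43718; answer -43718
Step 3: B2 = -43718; m = 43718; squarings mod 946: 439^1=439, 439^2=683, 439^4=111, 439^8=23, 439^16=529, 439^32=771, 439^64=353, 439^128=683, 439^256=111, 439^512=23, 439^1024=529, 439^2048=771, 439^4096=353, 439^8192=683, 439^16384=111, 439^32768=23; 439^43718 = 439^2 * 439^4 * 439^64 * 439^128 * 439^512 * 439^2048 * 439^8192 * 439^32768 = 375 (mod 946); answer 375

375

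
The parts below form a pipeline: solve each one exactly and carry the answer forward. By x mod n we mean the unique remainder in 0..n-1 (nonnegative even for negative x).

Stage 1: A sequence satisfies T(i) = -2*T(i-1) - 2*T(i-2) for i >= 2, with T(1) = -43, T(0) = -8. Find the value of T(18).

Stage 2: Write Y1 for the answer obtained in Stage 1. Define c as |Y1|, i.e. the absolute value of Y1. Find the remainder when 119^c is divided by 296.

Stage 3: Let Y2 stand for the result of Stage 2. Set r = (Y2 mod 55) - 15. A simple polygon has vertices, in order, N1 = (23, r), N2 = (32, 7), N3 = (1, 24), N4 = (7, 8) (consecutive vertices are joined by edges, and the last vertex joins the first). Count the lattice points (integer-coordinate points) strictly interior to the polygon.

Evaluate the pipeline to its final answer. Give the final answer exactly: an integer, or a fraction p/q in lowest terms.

Stage 1: T(2) = -2*(-43) - 2*(-8) = 102; iterating: T(2)=102, T(3)=-118, T(4)=32, T(5)=172, T(6)=-408, T(7)=472, T(8)=-128, T(9)=-688, T(10)=1632, T(11)=-1888, T(12)=512, T(13)=2752, T(14)=-6528, T(15)=7552, T(16)=-2048, T(17)=-11008, T(18)=26112; answer 26112
Stage 2: Y1 = 26112; c = 26112; squarings mod 296: 119^1=119, 119^2=249, 119^4=137, 119^8=121, 119^16=137, 119^32=121, 119^64=137, 119^128=121, 119^256=137, 119^512=121, 119^1024=137, 119^2048=121, 119^4096=137, 119^8192=121, 119^16384=137; 119^26112 = 119^512 * 119^1024 * 119^8192 * 119^16384 = 1 (mod 296); answer 1
Stage 3: Y2 = 1; r = -14; cross terms: (23*7 - 32*-14)=609, (32*24 - 1*7)=761, (1*8 - 7*24)=-160, (7*-14 - 23*8)=-282; twice the area = |928| = 928; area = 464; boundary points = 3 + 1 + 2 + 2 = 8; strictly interior points = area - boundary/2 + 1 = 461; answer 461

461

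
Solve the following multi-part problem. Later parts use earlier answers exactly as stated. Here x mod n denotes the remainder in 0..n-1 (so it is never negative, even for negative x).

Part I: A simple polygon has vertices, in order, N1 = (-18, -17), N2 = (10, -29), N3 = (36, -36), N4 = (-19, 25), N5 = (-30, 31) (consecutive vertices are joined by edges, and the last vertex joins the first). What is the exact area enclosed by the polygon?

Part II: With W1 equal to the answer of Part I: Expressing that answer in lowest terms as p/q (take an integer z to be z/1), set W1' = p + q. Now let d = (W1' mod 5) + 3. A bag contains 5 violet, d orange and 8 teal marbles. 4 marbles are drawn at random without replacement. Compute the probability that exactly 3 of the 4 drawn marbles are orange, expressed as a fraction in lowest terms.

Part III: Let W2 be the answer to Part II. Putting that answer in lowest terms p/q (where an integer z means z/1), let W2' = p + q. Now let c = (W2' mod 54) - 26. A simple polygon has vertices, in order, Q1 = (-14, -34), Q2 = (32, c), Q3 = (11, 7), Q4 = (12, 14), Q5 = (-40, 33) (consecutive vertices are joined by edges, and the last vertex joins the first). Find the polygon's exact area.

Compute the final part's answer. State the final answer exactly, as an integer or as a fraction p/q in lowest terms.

Part I: cross terms: (-18*-29 - 10*-17)=692, (10*-36 - 36*-29)=684, (36*25 - -19*-36)=216, (-19*31 - -30*25)=161, (-30*-17 - -18*31)=1068; twice the area = |2821| = 2821; area = 2821/2; answer 2821/2
Part II: W1 = 2821/2; threaded value p + q = 2823; d = 6; total draws C(19,4) = 3876; favorable C(6,3)*C(13,1) = 260; P = 65/969; answer 65/969
Part III: W2 = 65/969; threaded value p + q = 1034; c = -18; cross terms: (-14*-18 - 32*-34)=1340, (32*7 - 11*-18)=422, (11*14 - 12*7)=70, (12*33 - -40*14)=956, (-40*-34 - -14*33)=1822; twice the area = |4610| = 4610; area = 2305; answer 2305

2305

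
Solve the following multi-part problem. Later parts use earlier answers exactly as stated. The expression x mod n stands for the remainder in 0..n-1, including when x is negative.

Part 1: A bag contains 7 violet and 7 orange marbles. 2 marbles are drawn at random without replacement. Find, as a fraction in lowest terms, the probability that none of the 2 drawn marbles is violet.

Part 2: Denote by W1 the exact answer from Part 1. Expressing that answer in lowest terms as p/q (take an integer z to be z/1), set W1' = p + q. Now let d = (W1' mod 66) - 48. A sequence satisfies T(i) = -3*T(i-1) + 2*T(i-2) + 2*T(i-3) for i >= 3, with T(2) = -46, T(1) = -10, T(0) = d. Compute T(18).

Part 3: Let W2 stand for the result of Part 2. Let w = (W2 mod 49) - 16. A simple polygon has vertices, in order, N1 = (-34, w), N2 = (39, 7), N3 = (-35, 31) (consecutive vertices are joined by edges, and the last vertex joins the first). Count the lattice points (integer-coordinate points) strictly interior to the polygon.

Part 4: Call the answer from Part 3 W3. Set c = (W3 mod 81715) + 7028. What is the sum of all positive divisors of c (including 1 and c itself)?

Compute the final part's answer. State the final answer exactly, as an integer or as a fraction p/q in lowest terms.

14856

Part 1: total draws C(14,2) = 91; favorable C(7,2) = 21; P = 3/13; answer 3/13
Part 2: W1 = 3/13; threaded value p + q = 16; d = -32; T(3) = -3*(-46) + 2*(-10) + 2*(-32) = 54; iterating: T(3)=54, T(4)=-274, T(5)=838, T(6)=-2954, T(7)=9990, T(8)=-34202, T(9)=116678, T(10)=-398458, T(11)=1360326, T(12)=-4644538, T(13)=15857350, T(14)=-54140474, T(15)=184847046, T(16)=-631107386, T(17)=2154735302, T(18)=-7356726586; answer -7356726586
Part 3: W2 = -7356726586; w = 20; cross terms: (-34*7 - 39*20)=-1018, (39*31 - -35*7)=1454, (-35*20 - -34*31)=354; twice the area = |790| = 790; area = 395; boundary points = 1 + 2 + 1 = 4; strictly interior points = area - boundary/2 + 1 = 394; answer 394
Part 4: W3 = 394; c = 7422; 7422 = 2 * 3 * 1237; sigma = (1 + 2) * (1 + 3) * (1 + 1237) = 3 * 4 * 1238 = 14856; answer 14856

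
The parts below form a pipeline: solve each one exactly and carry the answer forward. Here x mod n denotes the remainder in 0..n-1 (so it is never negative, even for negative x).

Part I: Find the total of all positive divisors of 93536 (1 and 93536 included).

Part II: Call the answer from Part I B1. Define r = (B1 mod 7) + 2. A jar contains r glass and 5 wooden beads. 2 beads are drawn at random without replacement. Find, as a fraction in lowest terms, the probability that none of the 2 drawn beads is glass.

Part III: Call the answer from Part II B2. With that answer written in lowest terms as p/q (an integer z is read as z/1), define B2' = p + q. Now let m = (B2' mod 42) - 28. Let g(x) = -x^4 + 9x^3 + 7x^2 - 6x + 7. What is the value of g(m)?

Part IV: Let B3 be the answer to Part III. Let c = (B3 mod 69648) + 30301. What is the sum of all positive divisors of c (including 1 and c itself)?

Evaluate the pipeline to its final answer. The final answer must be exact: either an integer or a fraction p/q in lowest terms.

Part I: 93536 = 2^5 * 37 * 79; sigma = (1 + 2 + 4 + 8 + 16 + 32) * (1 + 37) * (1 + 79) = 63 * 38 * 80 = 191520; answer 191520
Part II: B1 = 191520; r = 2; total draws C(7,2) = 21; favorable C(5,2) = 10; P = 10/21; answer 10/21
Part III: B2 = 10/21; threaded value p + q = 31; m = 3; -1*(3)^4 + 9*(3)^3 + 7*(3)^2 - 6*(3)^1 + 7 = (-81) + (243) + (63) + (-18) + (7) = 214; answer 214
Part IV: B3 = 214; c = 30515; 30515 = 5 * 17 * 359; sigma = (1 + 5) * (1 + 17) * (1 + 359) = 6 * 18 * 360 = 38880; answer 38880

38880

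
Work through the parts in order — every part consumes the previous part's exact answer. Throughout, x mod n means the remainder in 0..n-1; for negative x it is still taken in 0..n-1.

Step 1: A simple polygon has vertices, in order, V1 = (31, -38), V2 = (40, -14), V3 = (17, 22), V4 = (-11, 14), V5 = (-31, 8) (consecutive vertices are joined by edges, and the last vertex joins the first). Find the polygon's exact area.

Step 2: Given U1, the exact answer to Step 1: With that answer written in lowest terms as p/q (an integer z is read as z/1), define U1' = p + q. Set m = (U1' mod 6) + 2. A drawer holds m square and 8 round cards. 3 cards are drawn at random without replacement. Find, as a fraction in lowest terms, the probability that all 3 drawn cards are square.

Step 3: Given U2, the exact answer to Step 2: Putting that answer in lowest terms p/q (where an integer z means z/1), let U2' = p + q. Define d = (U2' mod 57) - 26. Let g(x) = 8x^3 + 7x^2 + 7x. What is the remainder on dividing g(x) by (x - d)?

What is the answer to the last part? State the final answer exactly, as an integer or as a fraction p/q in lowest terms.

Step 1: cross terms: (31*-14 - 40*-38)=1086, (40*22 - 17*-14)=1118, (17*14 - -11*22)=480, (-11*8 - -31*14)=346, (-31*-38 - 31*8)=930; twice the area = |3960| = 3960; area = 1980; answer 1980
Step 2: U1 = 1980; threaded value p + q = 1981; m = 3; total draws C(11,3) = 165; favorable C(3,3) = 1; P = 1/165; answer 1/165
Step 3: U2 = 1/165; threaded value p + q = 166; d = 26; remainder = value at the root: 8*(26)^3 + 7*(26)^2 + 7*(26)^1 = (140608) + (4732) + (182) = 145522; answer 145522

145522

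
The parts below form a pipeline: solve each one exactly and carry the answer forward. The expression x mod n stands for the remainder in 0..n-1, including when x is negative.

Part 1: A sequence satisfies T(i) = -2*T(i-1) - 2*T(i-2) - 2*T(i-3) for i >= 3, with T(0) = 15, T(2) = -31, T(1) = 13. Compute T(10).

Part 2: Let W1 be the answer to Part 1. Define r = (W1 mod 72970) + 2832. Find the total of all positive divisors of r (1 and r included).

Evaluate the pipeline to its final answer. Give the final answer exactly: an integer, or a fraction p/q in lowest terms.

172992

Part 1: T(3) = -2*(-31) - 2*(13) - 2*(15) = 6; iterating: T(3)=6, T(4)=24, T(5)=2, T(6)=-64, T(7)=76, T(8)=-28, T(9)=32, T(10)=-160; answer -160
Part 2: W1 = -160; r = 75642; 75642 = 2 * 3 * 7 * 1801; sigma = (1 + 2) * (1 + 3) * (1 + 7) * (1 + 1801) = 3 * 4 * 8 * 1802 = 172992; answer 172992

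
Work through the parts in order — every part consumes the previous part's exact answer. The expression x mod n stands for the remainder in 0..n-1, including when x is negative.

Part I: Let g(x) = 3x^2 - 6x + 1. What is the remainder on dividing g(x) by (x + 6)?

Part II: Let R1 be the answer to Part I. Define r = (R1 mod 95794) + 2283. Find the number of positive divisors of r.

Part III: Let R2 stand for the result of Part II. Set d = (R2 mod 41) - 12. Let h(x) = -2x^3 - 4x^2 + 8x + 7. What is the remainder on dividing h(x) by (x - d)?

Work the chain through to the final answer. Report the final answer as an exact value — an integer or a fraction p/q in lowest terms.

247

Part I: remainder = value at the root: 3*(-6)^2 - 6*(-6)^1 + 1 = (108) + (36) + (1) = 145; answer 145
Part II: R1 = 145; r = 2428; 2428 = 2^2 * 607; number of divisors = (2+1) * (1+1) = 6; answer 6
Part III: R2 = 6; d = -6; remainder = value at the root: -2*(-6)^3 - 4*(-6)^2 + 8*(-6)^1 + 7 = (432) + (-144) + (-48) + (7) = 247; answer 247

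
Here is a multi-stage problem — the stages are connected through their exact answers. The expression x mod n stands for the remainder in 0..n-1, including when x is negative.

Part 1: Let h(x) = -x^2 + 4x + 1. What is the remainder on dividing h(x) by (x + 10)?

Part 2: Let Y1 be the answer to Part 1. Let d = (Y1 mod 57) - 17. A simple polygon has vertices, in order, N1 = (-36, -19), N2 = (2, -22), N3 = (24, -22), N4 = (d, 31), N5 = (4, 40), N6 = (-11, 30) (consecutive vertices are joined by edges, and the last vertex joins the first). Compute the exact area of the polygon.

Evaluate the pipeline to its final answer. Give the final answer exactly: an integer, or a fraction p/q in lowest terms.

Part 1: remainder = value at the root: -1*(-10)^2 + 4*(-10)^1 + 1 = (-100) + (-40) + (1) = -139; answer -139
Part 2: Y1 = -139; d = 15; cross terms: (-36*-22 - 2*-19)=830, (2*-22 - 24*-22)=484, (24*31 - 15*-22)=1074, (15*40 - 4*31)=476, (4*30 - -11*40)=560, (-11*-19 - -36*30)=1289; twice the area = |4713| = 4713; area = 4713/2; answer 4713/2

4713/2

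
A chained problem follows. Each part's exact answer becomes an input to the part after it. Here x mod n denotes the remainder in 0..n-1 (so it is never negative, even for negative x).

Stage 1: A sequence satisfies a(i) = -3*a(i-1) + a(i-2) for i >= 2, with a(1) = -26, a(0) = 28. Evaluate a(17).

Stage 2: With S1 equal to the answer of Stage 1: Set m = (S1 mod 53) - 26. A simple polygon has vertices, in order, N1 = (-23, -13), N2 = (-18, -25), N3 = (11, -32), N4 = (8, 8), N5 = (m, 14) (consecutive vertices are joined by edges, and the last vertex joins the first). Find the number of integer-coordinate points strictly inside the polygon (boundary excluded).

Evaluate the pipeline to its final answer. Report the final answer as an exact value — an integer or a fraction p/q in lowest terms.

1126

Stage 1: a(2) = -3*(-26) + 1*(28) = 106; iterating: a(2)=106, a(3)=-344, a(4)=1138, a(5)=-3758, a(6)=12412, a(7)=-40994, a(8)=135394, a(9)=-447176, a(10)=1476922, a(11)=-4877942, a(12)=16110748, a(13)=-53210186, a(14)=175741306, a(15)=-580434104, a(16)=1917043618, a(17)=-6331564958; answer -6331564958
Stage 2: S1 = -6331564958; m = -14; cross terms: (-23*-25 - -18*-13)=341, (-18*-32 - 11*-25)=851, (11*8 - 8*-32)=344, (8*14 - -14*8)=224, (-14*-13 - -23*14)=504; twice the area = |2264| = 2264; area = 1132; boundary points = 1 + 1 + 1 + 2 + 9 = 14; strictly interior points = area - boundary/2 + 1 = 1126; answer 1126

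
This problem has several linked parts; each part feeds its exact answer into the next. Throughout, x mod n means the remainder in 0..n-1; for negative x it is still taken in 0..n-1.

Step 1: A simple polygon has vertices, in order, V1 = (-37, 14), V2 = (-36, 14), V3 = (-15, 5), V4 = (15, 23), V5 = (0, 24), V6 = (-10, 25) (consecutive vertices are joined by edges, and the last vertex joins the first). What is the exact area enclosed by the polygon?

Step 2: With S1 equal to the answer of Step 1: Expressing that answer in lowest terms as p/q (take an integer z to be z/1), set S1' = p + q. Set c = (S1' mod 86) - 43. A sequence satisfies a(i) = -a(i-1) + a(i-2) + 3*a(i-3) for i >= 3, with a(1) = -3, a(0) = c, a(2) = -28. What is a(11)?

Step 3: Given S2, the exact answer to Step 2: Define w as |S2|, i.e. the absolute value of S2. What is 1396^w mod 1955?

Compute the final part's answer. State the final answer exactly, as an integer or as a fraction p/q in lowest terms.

Step 1: cross terms: (-37*14 - -36*14)=-14, (-36*5 - -15*14)=30, (-15*23 - 15*5)=-420, (15*24 - 0*23)=360, (0*25 - -10*24)=240, (-10*14 - -37*25)=785; twice the area = |981| = 981; area = 981/2; answer 981/2
Step 2: S1 = 981/2; threaded value p + q = 983; c = -6; a(3) = -1*(-28) + 1*(-3) + 3*(-6) = 7; iterating: a(3)=7, a(4)=-44, a(5)=-33, a(6)=10, a(7)=-175, a(8)=86, a(9)=-231, a(10)=-208, a(11)=235; answer 235
Step 3: S2 = 235; w = 235; squarings mod 1955: 1396^1=1396, 1396^2=1636, 1396^4=101, 1396^8=426, 1396^16=1616, 1396^32=1531, 1396^64=1871, 1396^128=1191; 1396^235 = 1396^1 * 1396^2 * 1396^8 * 1396^32 * 1396^64 * 1396^128 = 331 (mod 1955); answer 331

331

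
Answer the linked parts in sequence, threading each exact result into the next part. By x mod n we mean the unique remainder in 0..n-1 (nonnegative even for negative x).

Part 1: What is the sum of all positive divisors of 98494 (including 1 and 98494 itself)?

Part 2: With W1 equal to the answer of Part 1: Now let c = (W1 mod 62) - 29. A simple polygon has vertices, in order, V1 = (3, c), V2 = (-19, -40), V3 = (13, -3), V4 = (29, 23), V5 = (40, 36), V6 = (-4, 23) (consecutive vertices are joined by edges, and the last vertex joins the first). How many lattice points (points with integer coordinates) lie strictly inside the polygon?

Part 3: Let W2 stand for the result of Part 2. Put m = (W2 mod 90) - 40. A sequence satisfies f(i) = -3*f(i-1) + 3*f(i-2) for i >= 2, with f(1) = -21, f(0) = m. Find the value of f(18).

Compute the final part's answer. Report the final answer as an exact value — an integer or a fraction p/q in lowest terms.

Part 1: 98494 = 2 * 11^3 * 37; sigma = (1 + 2) * (1 + 11 + 121 + 1331) * (1 + 37) = 3 * 1464 * 38 = 166896; answer 166896
Part 2: W1 = 166896; c = 25; cross terms: (3*-40 - -19*25)=355, (-19*-3 - 13*-40)=577, (13*23 - 29*-3)=386, (29*36 - 40*23)=124, (40*23 - -4*36)=1064, (-4*25 - 3*23)=-169; twice the area = |2337| = 2337; area = 2337/2; boundary points = 1 + 1 + 2 + 1 + 1 + 1 = 7; strictly interior points = area - boundary/2 + 1 = 1166; answer 1166
Part 3: W2 = 1166; m = 46; f(2) = -3*(-21) + 3*(46) = 201; iterating: f(2)=201, f(3)=-666, f(4)=2601, f(5)=-9801, f(6)=37206, f(7)=-141021, f(8)=534681, f(9)=-2027106, f(10)=7685361, f(11)=-29137401, f(12)=110468286, f(13)=-418817061, f(14)=1587856041, f(15)=-6020019306, f(16)=22823626041, f(17)=-86530936041, f(18)=328063686246; answer 328063686246

328063686246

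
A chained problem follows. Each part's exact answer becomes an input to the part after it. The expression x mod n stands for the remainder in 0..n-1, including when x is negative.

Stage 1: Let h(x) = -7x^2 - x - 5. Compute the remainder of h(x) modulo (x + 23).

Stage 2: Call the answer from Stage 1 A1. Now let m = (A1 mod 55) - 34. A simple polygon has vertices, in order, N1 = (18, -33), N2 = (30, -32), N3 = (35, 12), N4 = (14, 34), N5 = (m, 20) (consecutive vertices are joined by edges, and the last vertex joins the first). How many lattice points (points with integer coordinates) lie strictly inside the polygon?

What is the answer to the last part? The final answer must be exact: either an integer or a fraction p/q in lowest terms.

Stage 1: remainder = value at the root: -7*(-23)^2 - 1*(-23)^1 - 5 = (-3703) + (23) + (-5) = -3685; answer -3685
Stage 2: A1 = -3685; m = -34; cross terms: (18*-32 - 30*-33)=414, (30*12 - 35*-32)=1480, (35*34 - 14*12)=1022, (14*20 - -34*34)=1436, (-34*-33 - 18*20)=762; twice the area = |5114| = 5114; area = 2557; boundary points = 1 + 1 + 1 + 2 + 1 = 6; strictly interior points = area - boundary/2 + 1 = 2555; answer 2555

2555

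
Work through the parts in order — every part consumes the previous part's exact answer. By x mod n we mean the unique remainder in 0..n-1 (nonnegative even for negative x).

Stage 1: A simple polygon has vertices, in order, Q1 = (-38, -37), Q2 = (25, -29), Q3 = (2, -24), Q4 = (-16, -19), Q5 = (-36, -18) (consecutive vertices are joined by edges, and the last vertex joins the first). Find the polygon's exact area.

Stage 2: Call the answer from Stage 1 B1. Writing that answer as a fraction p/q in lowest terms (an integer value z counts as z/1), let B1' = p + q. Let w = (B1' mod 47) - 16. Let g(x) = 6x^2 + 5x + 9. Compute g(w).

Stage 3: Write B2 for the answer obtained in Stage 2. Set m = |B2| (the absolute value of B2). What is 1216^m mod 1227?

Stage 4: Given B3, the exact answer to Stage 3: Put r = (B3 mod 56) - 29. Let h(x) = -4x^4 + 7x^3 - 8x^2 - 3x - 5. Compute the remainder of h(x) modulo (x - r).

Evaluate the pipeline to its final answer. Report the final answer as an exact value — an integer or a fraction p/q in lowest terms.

Stage 1: cross terms: (-38*-29 - 25*-37)=2027, (25*-24 - 2*-29)=-542, (2*-19 - -16*-24)=-422, (-16*-18 - -36*-19)=-396, (-36*-37 - -38*-18)=648; twice the area = |1315| = 1315; area = 1315/2; answer 1315/2
Stage 2: B1 = 1315/2; threaded value p + q = 1317; w = -15; 6*(-15)^2 + 5*(-15)^1 + 9 = (1350) + (-75) + (9) = 1284; answer 1284
Stage 3: B2 = 1284; m = 1284; squarings mod 1227: 1216^1=1216, 1216^2=121, 1216^4=1144, 1216^8=754, 1216^16=415, 1216^32=445, 1216^64=478, 1216^128=262, 1216^256=1159, 1216^512=943, 1216^1024=901; 1216^1284 = 1216^4 * 1216^256 * 1216^1024 = 556 (mod 1227); answer 556
Stage 4: B3 = 556; r = 23; remainder = value at the root: -4*(23)^4 + 7*(23)^3 - 8*(23)^2 - 3*(23)^1 - 5 = (-1119364) + (85169) + (-4232) + (-69) + (-5) = -1038501; answer -1038501

-1038501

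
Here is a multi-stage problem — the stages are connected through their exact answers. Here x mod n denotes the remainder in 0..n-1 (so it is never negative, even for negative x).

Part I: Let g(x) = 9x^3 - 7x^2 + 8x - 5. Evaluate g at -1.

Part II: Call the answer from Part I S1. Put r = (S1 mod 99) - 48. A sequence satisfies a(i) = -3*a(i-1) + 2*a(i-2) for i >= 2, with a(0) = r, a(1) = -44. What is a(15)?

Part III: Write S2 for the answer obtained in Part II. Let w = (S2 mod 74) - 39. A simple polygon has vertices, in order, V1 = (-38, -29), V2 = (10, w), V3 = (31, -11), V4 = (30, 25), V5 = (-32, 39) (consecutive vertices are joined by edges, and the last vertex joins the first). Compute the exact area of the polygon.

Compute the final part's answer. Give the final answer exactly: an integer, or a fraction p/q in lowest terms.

2936

Part I: 9*(-1)^3 - 7*(-1)^2 + 8*(-1)^1 - 5 = (-9) + (-7) + (-8) + (-5) = -29; answer -29
Part II: S1 = -29; r = 22; a(2) = -3*(-44) + 2*(22) = 176; iterating: a(2)=176, a(3)=-616, a(4)=2200, a(5)=-7832, a(6)=27896, a(7)=-99352, a(8)=353848, a(9)=-1260248, a(10)=4488440, a(11)=-15985816, a(12)=56934328, a(13)=-202774616, a(14)=722192504, a(15)=-2572126744; answer -2572126744
Part III: S2 = -2572126744; w = -3; cross terms: (-38*-3 - 10*-29)=404, (10*-11 - 31*-3)=-17, (31*25 - 30*-11)=1105, (30*39 - -32*25)=1970, (-32*-29 - -38*39)=2410; twice the area = |5872| = 5872; area = 2936; answer 2936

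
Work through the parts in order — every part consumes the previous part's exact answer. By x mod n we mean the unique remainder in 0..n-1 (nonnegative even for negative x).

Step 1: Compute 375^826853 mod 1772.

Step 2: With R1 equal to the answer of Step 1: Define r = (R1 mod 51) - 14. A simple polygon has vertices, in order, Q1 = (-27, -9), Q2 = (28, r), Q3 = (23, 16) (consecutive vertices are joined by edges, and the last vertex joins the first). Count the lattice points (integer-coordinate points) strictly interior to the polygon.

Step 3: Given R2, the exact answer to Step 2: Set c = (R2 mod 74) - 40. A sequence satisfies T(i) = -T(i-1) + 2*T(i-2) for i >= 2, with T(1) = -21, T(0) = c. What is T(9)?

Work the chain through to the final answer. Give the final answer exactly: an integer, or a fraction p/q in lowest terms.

Step 1: squarings mod 1772: 375^1=375, 375^2=637, 375^4=1753, 375^8=361, 375^16=965, 375^32=925, 375^64=1521, 375^128=981, 375^256=165, 375^512=645, 375^1024=1377, 375^2048=89, 375^4096=833, 375^8192=1037, 375^16384=1537, 375^32768=293, 375^65536=793, 375^131072=1561, 375^262144=221, 375^524288=997; 375^826853 = 375^1 * 375^4 * 375^32 * 375^64 * 375^128 * 375^256 * 375^1024 * 375^2048 * 375^4096 * 375^32768 * 375^262144 * 375^524288 = 91 (mod 1772); answer 91
Step 2: R1 = 91; r = 26; cross terms: (-27*26 - 28*-9)=-450, (28*16 - 23*26)=-150, (23*-9 - -27*16)=225; twice the area = |-375| = 375; area = 375/2; boundary points = 5 + 5 + 25 = 35; strictly interior points = area - boundary/2 + 1 = 171; answer 171
Step 3: R2 = 171; c = -17; T(2) = -1*(-21) + 2*(-17) = -13; iterating: T(2)=-13, T(3)=-29, T(4)=3, T(5)=-61, T(6)=67, T(7)=-189, T(8)=323, T(9)=-701; answer -701

-701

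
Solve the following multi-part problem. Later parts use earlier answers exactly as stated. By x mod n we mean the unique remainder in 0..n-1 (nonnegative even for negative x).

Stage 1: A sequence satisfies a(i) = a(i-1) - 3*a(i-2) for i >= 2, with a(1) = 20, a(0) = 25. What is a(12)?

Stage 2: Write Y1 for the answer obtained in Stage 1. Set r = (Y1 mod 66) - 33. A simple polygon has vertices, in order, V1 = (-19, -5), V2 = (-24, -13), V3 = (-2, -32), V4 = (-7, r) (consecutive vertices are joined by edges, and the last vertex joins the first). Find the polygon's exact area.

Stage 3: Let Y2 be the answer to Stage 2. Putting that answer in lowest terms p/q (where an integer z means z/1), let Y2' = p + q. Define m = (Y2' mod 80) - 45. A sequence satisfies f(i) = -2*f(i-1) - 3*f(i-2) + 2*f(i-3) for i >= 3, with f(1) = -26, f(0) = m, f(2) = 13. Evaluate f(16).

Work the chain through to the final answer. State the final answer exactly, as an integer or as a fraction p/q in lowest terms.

-72827

Stage 1: a(2) = 1*(20) - 3*(25) = -55; iterating: a(2)=-55, a(3)=-115, a(4)=50, a(5)=395, a(6)=245, a(7)=-940, a(8)=-1675, a(9)=1145, a(10)=6170, a(11)=2735, a(12)=-15775; answer -15775
Stage 2: Y1 = -15775; r = 32; cross terms: (-19*-13 - -24*-5)=127, (-24*-32 - -2*-13)=742, (-2*32 - -7*-32)=-288, (-7*-5 - -19*32)=643; twice the area = |1224| = 1224; area = 612; answer 612
Stage 3: Y2 = 612; threaded value p + q = 613; m = 8; f(3) = -2*(13) - 3*(-26) + 2*(8) = 68; iterating: f(3)=68, f(4)=-227, f(5)=276, f(6)=265, f(7)=-1812, f(8)=3381, f(9)=-796, f(10)=-12175, f(11)=33500, f(12)=-32067, f(13)=-60716, f(14)=284633, f(15)=-451252, f(16)=-72827; answer -72827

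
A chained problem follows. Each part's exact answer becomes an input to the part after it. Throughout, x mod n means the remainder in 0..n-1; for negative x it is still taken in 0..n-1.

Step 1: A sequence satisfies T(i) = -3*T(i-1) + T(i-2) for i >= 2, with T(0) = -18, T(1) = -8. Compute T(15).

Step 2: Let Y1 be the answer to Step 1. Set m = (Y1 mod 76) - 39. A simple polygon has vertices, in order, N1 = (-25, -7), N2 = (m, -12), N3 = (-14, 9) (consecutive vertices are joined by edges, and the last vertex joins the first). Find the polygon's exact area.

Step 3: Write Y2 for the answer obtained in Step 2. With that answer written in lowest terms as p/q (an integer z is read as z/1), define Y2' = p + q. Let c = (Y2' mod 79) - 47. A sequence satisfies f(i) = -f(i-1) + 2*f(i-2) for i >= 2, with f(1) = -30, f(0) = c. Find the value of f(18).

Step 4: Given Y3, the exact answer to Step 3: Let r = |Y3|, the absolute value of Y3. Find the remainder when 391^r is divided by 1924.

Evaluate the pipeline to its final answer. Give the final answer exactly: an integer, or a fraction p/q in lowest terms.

Step 1: T(2) = -3*(-8) + 1*(-18) = 6; iterating: T(2)=6, T(3)=-26, T(4)=84, T(5)=-278, T(6)=918, T(7)=-3032, T(8)=10014, T(9)=-33074, T(10)=109236, T(11)=-360782, T(12)=1191582, T(13)=-3935528, T(14)=12998166, T(15)=-42930026; answer -42930026
Step 2: Y1 = -42930026; m = -21; cross terms: (-25*-12 - -21*-7)=153, (-21*9 - -14*-12)=-357, (-14*-7 - -25*9)=323; twice the area = |119| = 119; area = 119/2; answer 119/2
Step 3: Y2 = 119/2; threaded value p + q = 121; c = -5; f(2) = -1*(-30) + 2*(-5) = 20; iterating: f(2)=20, f(3)=-80, f(4)=120, f(5)=-280, f(6)=520, f(7)=-1080, f(8)=2120, f(9)=-4280, f(10)=8520, f(11)=-17080, f(12)=34120, f(13)=-68280, f(14)=136520, f(15)=-273080, f(16)=546120, f(17)=-1092280, f(18)=2184520; answer 2184520
Step 4: Y3 = 2184520; r = 2184520; squarings mod 1924: 391^1=391, 391^2=885, 391^4=157, 391^8=1561, 391^16=937, 391^32=625, 391^64=53, 391^128=885, 391^256=157, 391^512=1561, 391^1024=937, 391^2048=625, 391^4096=53, 391^8192=885, 391^16384=157, 391^32768=1561, 391^65536=937, 391^131072=625, 391^262144=53, 391^524288=885, 391^1048576=157, 391^2097152=1561; 391^2184520 = 391^8 * 391^64 * 391^256 * 391^1024 * 391^4096 * 391^16384 * 391^65536 * 391^2097152 = 157 (mod 1924); answer 157

157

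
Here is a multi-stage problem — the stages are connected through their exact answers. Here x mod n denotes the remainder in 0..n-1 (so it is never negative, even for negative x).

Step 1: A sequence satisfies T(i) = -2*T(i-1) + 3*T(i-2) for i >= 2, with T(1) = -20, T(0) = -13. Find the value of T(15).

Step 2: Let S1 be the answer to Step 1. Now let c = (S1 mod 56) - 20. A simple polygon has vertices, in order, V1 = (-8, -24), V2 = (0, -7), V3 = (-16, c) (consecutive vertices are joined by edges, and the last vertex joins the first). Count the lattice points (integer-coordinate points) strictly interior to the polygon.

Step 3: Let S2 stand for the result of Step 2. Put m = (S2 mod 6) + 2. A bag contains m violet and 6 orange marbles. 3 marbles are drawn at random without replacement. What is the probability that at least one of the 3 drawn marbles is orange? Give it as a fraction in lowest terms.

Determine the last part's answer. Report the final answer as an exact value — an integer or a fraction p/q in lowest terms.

31/33

Step 1: T(2) = -2*(-20) + 3*(-13) = 1; iterating: T(2)=1, T(3)=-62, T(4)=127, T(5)=-440, T(6)=1261, T(7)=-3842, T(8)=11467, T(9)=-34460, T(10)=103321, T(11)=-310022, T(12)=930007, T(13)=-2790080, T(14)=8370181, T(15)=-25110602; answer -25110602
Step 2: S1 = -25110602; c = 2; cross terms: (-8*-7 - 0*-24)=56, (0*2 - -16*-7)=-112, (-16*-24 - -8*2)=400; twice the area = |344| = 344; area = 172; boundary points = 1 + 1 + 2 = 4; strictly interior points = area - boundary/2 + 1 = 171; answer 171
Step 3: S2 = 171; m = 5; total draws C(11,3) = 165; complement C(5,3) = 10; favorable 165 - 10 = 155; P = 31/33; answer 31/33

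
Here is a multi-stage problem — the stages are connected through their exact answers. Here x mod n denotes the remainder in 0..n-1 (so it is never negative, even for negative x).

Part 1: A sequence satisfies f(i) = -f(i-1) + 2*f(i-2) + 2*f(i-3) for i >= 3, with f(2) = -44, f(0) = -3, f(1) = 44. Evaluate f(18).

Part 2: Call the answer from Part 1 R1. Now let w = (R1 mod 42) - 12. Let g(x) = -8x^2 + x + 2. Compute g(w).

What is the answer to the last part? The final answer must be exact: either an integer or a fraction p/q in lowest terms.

Part 1: f(3) = -1*(-44) + 2*(44) + 2*(-3) = 126; iterating: f(3)=126, f(4)=-126, f(5)=290, f(6)=-290, f(7)=618, f(8)=-618, f(9)=1274, f(10)=-1274, f(11)=2586, f(12)=-2586, f(13)=5210, f(14)=-5210, f(15)=10458, f(16)=-10458, f(17)=20954, f(18)=-20954; answer -20954
Part 2: R1 = -20954; w = -8; -8*(-8)^2 + 1*(-8)^1 + 2 = (-512) + (-8) + (2) = -518; answer -518

-518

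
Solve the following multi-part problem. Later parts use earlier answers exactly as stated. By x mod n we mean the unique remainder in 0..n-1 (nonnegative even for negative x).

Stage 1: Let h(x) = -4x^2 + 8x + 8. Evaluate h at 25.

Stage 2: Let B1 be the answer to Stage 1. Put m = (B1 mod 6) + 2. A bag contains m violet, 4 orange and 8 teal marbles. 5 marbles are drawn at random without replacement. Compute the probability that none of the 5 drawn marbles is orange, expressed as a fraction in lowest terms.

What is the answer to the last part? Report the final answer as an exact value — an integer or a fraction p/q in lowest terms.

Stage 1: -4*(25)^2 + 8*(25)^1 + 8 = (-2500) + (200) + (8) = -2292; answer -2292
Stage 2: B1 = -2292; m = 2; total draws C(14,5) = 2002; favorable C(10,5) = 252; P = 18/143; answer 18/143

18/143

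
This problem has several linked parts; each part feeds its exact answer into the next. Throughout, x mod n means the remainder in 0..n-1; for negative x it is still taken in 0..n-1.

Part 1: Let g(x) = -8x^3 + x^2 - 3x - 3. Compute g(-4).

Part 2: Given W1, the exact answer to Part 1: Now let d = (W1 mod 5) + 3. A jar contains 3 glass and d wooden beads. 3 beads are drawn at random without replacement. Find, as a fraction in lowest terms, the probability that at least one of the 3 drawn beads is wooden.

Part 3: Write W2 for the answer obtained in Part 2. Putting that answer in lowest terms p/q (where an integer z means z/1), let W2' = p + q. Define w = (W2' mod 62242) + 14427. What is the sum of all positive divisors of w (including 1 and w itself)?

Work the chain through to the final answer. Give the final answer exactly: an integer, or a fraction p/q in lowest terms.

29088

Part 1: -8*(-4)^3 + 1*(-4)^2 - 3*(-4)^1 - 3 = (512) + (16) + (12) + (-3) = 537; answer 537
Part 2: W1 = 537; d = 5; total draws C(8,3) = 56; complement C(3,3) = 1; favorable 56 - 1 = 55; P = 55/56; answer 55/56
Part 3: W2 = 55/56; threaded value p + q = 111; w = 14538; 14538 = 2 * 3 * 2423; sigma = (1 + 2) * (1 + 3) * (1 + 2423) = 3 * 4 * 2424 = 29088; answer 29088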